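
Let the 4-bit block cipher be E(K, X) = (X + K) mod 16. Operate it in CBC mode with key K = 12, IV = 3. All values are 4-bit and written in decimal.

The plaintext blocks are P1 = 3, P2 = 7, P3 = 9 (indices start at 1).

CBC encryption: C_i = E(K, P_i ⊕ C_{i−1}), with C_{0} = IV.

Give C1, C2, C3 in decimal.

C1 = 12, C2 = 7, C3 = 10

C1: P1 ⊕ 3 = 0; E(K, 0) = 12.
C2: P2 ⊕ 12 = 11; E(K, 11) = 7.
C3: P3 ⊕ 7 = 14; E(K, 14) = 10.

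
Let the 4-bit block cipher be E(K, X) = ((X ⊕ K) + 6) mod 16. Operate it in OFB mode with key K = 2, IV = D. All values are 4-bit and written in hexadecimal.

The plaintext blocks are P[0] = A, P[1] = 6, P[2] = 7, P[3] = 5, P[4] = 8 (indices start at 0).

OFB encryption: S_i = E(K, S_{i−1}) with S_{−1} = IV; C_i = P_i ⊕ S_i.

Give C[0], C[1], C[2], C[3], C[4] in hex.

C[0]: S = E(K, D) = 5; A ⊕ 5 = F.
C[1]: S = E(K, 5) = D; 6 ⊕ D = B.
C[2]: S = E(K, D) = 5; 7 ⊕ 5 = 2.
C[3]: S = E(K, 5) = D; 5 ⊕ D = 8.
C[4]: S = E(K, D) = 5; 8 ⊕ 5 = D.

C[0] = F, C[1] = B, C[2] = 2, C[3] = 8, C[4] = D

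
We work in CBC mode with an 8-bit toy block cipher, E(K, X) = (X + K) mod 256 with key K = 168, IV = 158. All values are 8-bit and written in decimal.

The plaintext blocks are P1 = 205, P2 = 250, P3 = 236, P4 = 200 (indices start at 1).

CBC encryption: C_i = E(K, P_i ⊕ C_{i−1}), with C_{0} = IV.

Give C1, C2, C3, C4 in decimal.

C1 = 251, C2 = 169, C3 = 237, C4 = 205

C1: P1 ⊕ 158 = 83; E(K, 83) = 251.
C2: P2 ⊕ 251 = 1; E(K, 1) = 169.
C3: P3 ⊕ 169 = 69; E(K, 69) = 237.
C4: P4 ⊕ 237 = 37; E(K, 37) = 205.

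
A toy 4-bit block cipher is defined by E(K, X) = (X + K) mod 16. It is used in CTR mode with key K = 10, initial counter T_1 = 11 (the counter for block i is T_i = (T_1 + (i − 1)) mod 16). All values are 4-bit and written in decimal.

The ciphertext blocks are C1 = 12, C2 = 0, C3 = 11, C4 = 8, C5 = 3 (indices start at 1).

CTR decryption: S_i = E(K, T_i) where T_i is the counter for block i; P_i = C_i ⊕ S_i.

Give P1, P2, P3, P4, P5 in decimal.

P1 = 9, P2 = 6, P3 = 12, P4 = 0, P5 = 10

P1: T = 11, S = E(K, T) = 5; 12 ⊕ 5 = 9.
P2: T = 12, S = E(K, T) = 6; 0 ⊕ 6 = 6.
P3: T = 13, S = E(K, T) = 7; 11 ⊕ 7 = 12.
P4: T = 14, S = E(K, T) = 8; 8 ⊕ 8 = 0.
P5: T = 15, S = E(K, T) = 9; 3 ⊕ 9 = 10.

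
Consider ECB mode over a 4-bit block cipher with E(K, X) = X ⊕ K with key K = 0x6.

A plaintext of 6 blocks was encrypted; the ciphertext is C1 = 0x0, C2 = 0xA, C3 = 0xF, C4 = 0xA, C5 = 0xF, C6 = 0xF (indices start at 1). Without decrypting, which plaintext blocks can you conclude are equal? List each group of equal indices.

P2 = P4; P3 = P5 = P6

ECB encrypts each block independently with the same key, so equal ciphertext blocks imply equal plaintext blocks.
C2 = C4 = 0xA, so P2 = P4.
C3 = C5 = C6 = 0xF, so P3 = P5 = P6.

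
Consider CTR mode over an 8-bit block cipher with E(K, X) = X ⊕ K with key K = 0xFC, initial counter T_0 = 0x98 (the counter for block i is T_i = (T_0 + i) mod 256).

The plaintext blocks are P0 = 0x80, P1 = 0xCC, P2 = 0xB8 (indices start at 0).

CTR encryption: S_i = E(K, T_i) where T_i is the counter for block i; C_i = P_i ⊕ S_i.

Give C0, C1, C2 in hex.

C0 = 0xE4, C1 = 0xA9, C2 = 0xDE

C0: T = 0x98, S = E(K, T) = 0x64; 0x80 ⊕ 0x64 = 0xE4.
C1: T = 0x99, S = E(K, T) = 0x65; 0xCC ⊕ 0x65 = 0xA9.
C2: T = 0x9A, S = E(K, T) = 0x66; 0xB8 ⊕ 0x66 = 0xDE.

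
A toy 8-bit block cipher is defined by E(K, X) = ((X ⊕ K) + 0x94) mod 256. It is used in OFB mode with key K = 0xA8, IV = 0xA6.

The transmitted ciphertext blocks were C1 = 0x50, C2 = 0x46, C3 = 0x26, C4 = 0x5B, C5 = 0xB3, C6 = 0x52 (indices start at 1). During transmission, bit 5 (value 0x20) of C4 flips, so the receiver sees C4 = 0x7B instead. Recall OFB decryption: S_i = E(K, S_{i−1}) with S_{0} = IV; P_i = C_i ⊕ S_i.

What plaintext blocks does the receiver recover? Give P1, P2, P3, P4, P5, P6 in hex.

P1 = 0xF2, P2 = 0xD8, P3 = 0xEC, P4 = 0x8D, P5 = 0x41, P6 = 0xBC

Only C4 changed, to 0x7B. In OFB, a change in C_i flips the same bit in P_i only; the keystream is unaffected. Decrypting the received ciphertext:
P1: S = E(K, 0xA6) = 0xA2; 0x50 ⊕ 0xA2 = 0xF2.
P2: S = E(K, 0xA2) = 0x9E; 0x46 ⊕ 0x9E = 0xD8.
P3: S = E(K, 0x9E) = 0xCA; 0x26 ⊕ 0xCA = 0xEC.
P4: S = E(K, 0xCA) = 0xF6; 0x7B ⊕ 0xF6 = 0x8D.
P5: S = E(K, 0xF6) = 0xF2; 0xB3 ⊕ 0xF2 = 0x41.
P6: S = E(K, 0xF2) = 0xEE; 0x52 ⊕ 0xEE = 0xBC.
Blocks that differ from the original plaintext: P4.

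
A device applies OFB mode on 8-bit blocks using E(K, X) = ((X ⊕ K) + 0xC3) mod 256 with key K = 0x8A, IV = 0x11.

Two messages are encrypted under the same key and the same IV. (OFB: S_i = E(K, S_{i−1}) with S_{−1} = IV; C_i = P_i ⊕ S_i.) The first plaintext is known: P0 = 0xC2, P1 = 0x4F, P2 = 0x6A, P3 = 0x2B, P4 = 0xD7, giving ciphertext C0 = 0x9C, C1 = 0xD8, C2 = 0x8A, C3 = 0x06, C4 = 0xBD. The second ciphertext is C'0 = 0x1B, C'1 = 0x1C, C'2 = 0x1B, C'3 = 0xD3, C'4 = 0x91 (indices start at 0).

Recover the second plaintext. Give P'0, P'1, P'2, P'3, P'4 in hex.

In OFB with a reused IV, both messages share the same keystream S_i, so C_i ⊕ C'_i = P_i ⊕ P'_i and thus P'_i = P_i ⊕ C_i ⊕ C'_i.
P'0: 0xC2 ⊕ 0x9C ⊕ 0x1B = 0x45.
P'1: 0x4F ⊕ 0xD8 ⊕ 0x1C = 0x8B.
P'2: 0x6A ⊕ 0x8A ⊕ 0x1B = 0xFB.
P'3: 0x2B ⊕ 0x06 ⊕ 0xD3 = 0xFE.
P'4: 0xD7 ⊕ 0xBD ⊕ 0x91 = 0xFB.

P'0 = 0x45, P'1 = 0x8B, P'2 = 0xFB, P'3 = 0xFE, P'4 = 0xFB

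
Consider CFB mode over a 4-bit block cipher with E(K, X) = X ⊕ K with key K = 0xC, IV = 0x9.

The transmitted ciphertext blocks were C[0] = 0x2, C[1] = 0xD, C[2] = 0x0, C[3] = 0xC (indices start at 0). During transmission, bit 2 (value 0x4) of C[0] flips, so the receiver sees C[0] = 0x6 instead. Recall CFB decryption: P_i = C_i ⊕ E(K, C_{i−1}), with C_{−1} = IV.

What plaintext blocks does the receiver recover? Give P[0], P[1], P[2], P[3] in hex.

Only C[0] changed, to 0x6. In CFB, a change in C_i flips the same bit in P_i and garbles P_{i+1}. Decrypting the received ciphertext:
P[0]: E(K, 0x9) = 0x5; 0x6 ⊕ 0x5 = 0x3.
P[1]: E(K, 0x6) = 0xA; 0xD ⊕ 0xA = 0x7.
P[2]: E(K, 0xD) = 0x1; 0x0 ⊕ 0x1 = 0x1.
P[3]: E(K, 0x0) = 0xC; 0xC ⊕ 0xC = 0x0.
Blocks that differ from the original plaintext: P[0], P[1].

P[0] = 0x3, P[1] = 0x7, P[2] = 0x1, P[3] = 0x0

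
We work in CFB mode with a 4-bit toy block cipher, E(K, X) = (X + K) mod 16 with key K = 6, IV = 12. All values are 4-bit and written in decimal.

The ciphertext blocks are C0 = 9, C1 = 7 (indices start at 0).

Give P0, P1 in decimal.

P0 = 11, P1 = 8

CFB decryption: P_i = C_i ⊕ E(K, C_{i−1}), with C_{−1} = IV.
P0: E(K, 12) = 2; 9 ⊕ 2 = 11.
P1: E(K, 9) = 15; 7 ⊕ 15 = 8.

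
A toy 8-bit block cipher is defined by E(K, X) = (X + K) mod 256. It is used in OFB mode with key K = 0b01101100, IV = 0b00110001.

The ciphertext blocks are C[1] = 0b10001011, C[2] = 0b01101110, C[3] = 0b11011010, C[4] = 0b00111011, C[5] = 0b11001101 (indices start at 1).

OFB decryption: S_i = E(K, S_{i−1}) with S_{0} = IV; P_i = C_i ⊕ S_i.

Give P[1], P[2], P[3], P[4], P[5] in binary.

P[1] = 0b00010110, P[2] = 0b01100111, P[3] = 0b10101111, P[4] = 0b11011010, P[5] = 0b10000000

P[1]: S = E(K, 0b00110001) = 0b10011101; 0b10001011 ⊕ 0b10011101 = 0b00010110.
P[2]: S = E(K, 0b10011101) = 0b00001001; 0b01101110 ⊕ 0b00001001 = 0b01100111.
P[3]: S = E(K, 0b00001001) = 0b01110101; 0b11011010 ⊕ 0b01110101 = 0b10101111.
P[4]: S = E(K, 0b01110101) = 0b11100001; 0b00111011 ⊕ 0b11100001 = 0b11011010.
P[5]: S = E(K, 0b11100001) = 0b01001101; 0b11001101 ⊕ 0b01001101 = 0b10000000.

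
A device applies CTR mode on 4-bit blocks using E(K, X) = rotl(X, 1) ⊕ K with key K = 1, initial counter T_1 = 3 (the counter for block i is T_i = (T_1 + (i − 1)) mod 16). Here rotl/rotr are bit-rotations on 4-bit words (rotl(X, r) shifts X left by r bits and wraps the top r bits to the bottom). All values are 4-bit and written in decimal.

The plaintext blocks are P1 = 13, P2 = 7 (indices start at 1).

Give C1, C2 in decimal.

C1 = 10, C2 = 14

CTR encryption: S_i = E(K, T_i) where T_i is the counter for block i; C_i = P_i ⊕ S_i.
C1: T = 3, S = E(K, T) = 7; 13 ⊕ 7 = 10.
C2: T = 4, S = E(K, T) = 9; 7 ⊕ 9 = 14.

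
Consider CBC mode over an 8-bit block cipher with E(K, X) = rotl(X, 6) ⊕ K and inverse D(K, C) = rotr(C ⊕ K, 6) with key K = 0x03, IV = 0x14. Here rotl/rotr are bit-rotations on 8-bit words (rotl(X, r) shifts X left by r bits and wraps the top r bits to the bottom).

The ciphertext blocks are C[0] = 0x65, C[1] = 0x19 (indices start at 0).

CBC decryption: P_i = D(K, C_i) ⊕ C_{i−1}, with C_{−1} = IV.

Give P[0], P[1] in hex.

P[0] = 0x8D, P[1] = 0x0D

P[0]: D(K, 0x65) = 0x99; 0x99 ⊕ 0x14 = 0x8D.
P[1]: D(K, 0x19) = 0x68; 0x68 ⊕ 0x65 = 0x0D.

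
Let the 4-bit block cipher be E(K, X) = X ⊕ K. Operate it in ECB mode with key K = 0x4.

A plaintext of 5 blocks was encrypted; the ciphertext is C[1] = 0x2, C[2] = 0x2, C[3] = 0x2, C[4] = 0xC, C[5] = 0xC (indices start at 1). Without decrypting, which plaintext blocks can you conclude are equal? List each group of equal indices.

ECB encrypts each block independently with the same key, so equal ciphertext blocks imply equal plaintext blocks.
C[1] = C[2] = C[3] = 0x2, so P[1] = P[2] = P[3].
C[4] = C[5] = 0xC, so P[4] = P[5].

P[1] = P[2] = P[3]; P[4] = P[5]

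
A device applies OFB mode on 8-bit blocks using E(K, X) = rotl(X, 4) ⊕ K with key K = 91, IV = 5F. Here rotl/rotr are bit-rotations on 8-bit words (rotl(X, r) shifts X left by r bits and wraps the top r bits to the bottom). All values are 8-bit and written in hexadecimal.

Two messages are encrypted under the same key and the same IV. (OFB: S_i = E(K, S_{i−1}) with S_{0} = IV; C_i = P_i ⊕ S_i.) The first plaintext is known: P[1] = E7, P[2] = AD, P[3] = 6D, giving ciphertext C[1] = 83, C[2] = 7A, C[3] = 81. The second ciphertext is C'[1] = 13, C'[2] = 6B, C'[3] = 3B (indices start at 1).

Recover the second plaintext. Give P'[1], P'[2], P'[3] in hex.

P'[1] = 77, P'[2] = BC, P'[3] = D7

In OFB with a reused IV, both messages share the same keystream S_i, so C_i ⊕ C'_i = P_i ⊕ P'_i and thus P'_i = P_i ⊕ C_i ⊕ C'_i.
P'[1]: E7 ⊕ 83 ⊕ 13 = 77.
P'[2]: AD ⊕ 7A ⊕ 6B = BC.
P'[3]: 6D ⊕ 81 ⊕ 3B = D7.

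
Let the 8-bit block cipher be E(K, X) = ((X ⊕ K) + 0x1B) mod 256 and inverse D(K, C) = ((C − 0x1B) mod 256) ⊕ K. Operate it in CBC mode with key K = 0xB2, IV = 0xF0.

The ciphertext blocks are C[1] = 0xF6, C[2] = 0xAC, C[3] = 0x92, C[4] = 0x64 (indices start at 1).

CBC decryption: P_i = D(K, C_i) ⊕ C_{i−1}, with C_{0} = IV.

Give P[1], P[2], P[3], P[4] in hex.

P[1]: D(K, 0xF6) = 0x69; 0x69 ⊕ 0xF0 = 0x99.
P[2]: D(K, 0xAC) = 0x23; 0x23 ⊕ 0xF6 = 0xD5.
P[3]: D(K, 0x92) = 0xC5; 0xC5 ⊕ 0xAC = 0x69.
P[4]: D(K, 0x64) = 0xFB; 0xFB ⊕ 0x92 = 0x69.

P[1] = 0x99, P[2] = 0xD5, P[3] = 0x69, P[4] = 0x69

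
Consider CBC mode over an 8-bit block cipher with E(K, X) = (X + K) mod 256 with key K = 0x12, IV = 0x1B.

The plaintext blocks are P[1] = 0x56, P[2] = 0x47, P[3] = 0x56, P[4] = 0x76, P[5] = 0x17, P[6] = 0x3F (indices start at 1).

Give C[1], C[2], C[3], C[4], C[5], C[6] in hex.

CBC encryption: C_i = E(K, P_i ⊕ C_{i−1}), with C_{0} = IV.
C[1]: P[1] ⊕ 0x1B = 0x4D; E(K, 0x4D) = 0x5F.
C[2]: P[2] ⊕ 0x5F = 0x18; E(K, 0x18) = 0x2A.
C[3]: P[3] ⊕ 0x2A = 0x7C; E(K, 0x7C) = 0x8E.
C[4]: P[4] ⊕ 0x8E = 0xF8; E(K, 0xF8) = 0x0A.
C[5]: P[5] ⊕ 0x0A = 0x1D; E(K, 0x1D) = 0x2F.
C[6]: P[6] ⊕ 0x2F = 0x10; E(K, 0x10) = 0x22.

C[1] = 0x5F, C[2] = 0x2A, C[3] = 0x8E, C[4] = 0x0A, C[5] = 0x2F, C[6] = 0x22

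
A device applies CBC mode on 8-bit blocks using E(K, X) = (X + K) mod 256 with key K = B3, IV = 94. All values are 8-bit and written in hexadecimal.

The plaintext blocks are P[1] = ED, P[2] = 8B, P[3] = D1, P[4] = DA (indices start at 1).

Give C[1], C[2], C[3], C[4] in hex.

C[1] = 2C, C[2] = 5A, C[3] = 3E, C[4] = 97

CBC encryption: C_i = E(K, P_i ⊕ C_{i−1}), with C_{0} = IV.
C[1]: P[1] ⊕ 94 = 79; E(K, 79) = 2C.
C[2]: P[2] ⊕ 2C = A7; E(K, A7) = 5A.
C[3]: P[3] ⊕ 5A = 8B; E(K, 8B) = 3E.
C[4]: P[4] ⊕ 3E = E4; E(K, E4) = 97.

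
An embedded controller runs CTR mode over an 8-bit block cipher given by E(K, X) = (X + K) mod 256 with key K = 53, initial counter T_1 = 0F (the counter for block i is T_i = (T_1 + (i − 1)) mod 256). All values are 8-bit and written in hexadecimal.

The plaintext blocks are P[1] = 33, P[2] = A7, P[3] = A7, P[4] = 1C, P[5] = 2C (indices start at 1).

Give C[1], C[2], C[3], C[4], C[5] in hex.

CTR encryption: S_i = E(K, T_i) where T_i is the counter for block i; C_i = P_i ⊕ S_i.
C[1]: T = 0F, S = E(K, T) = 62; 33 ⊕ 62 = 51.
C[2]: T = 10, S = E(K, T) = 63; A7 ⊕ 63 = C4.
C[3]: T = 11, S = E(K, T) = 64; A7 ⊕ 64 = C3.
C[4]: T = 12, S = E(K, T) = 65; 1C ⊕ 65 = 79.
C[5]: T = 13, S = E(K, T) = 66; 2C ⊕ 66 = 4A.

C[1] = 51, C[2] = C4, C[3] = C3, C[4] = 79, C[5] = 4A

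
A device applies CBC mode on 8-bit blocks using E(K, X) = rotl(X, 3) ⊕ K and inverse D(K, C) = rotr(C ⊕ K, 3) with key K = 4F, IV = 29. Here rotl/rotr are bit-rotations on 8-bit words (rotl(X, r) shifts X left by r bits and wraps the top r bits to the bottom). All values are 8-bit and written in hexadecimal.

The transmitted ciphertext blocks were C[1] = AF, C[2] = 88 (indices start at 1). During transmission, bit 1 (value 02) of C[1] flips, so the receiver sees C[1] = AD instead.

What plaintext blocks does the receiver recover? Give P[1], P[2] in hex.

CBC decryption: P_i = D(K, C_i) ⊕ C_{i−1}, with C_{0} = IV.
Only C[1] changed, to AD. In CBC, a change in C_i garbles P_i and flips the same bit in P_{i+1}. Decrypting the received ciphertext:
P[1]: D(K, AD) = 5C; 5C ⊕ 29 = 75.
P[2]: D(K, 88) = F8; F8 ⊕ AD = 55.
Blocks that differ from the original plaintext: P[1], P[2].

P[1] = 75, P[2] = 55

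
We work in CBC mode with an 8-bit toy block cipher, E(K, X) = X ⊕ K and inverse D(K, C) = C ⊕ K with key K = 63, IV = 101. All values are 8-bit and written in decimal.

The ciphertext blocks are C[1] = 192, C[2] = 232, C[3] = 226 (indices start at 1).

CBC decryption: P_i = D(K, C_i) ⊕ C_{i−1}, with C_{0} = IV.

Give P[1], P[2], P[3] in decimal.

P[1]: D(K, 192) = 255; 255 ⊕ 101 = 154.
P[2]: D(K, 232) = 215; 215 ⊕ 192 = 23.
P[3]: D(K, 226) = 221; 221 ⊕ 232 = 53.

P[1] = 154, P[2] = 23, P[3] = 53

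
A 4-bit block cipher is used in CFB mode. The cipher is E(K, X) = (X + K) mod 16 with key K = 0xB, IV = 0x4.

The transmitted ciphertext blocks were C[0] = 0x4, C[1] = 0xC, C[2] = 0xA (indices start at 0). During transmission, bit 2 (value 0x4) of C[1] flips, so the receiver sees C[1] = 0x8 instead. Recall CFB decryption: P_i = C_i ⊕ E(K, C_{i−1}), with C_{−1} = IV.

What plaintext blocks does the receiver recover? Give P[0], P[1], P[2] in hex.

P[0] = 0xB, P[1] = 0x7, P[2] = 0x9

Only C[1] changed, to 0x8. In CFB, a change in C_i flips the same bit in P_i and garbles P_{i+1}. Decrypting the received ciphertext:
P[0]: E(K, 0x4) = 0xF; 0x4 ⊕ 0xF = 0xB.
P[1]: E(K, 0x4) = 0xF; 0x8 ⊕ 0xF = 0x7.
P[2]: E(K, 0x8) = 0x3; 0xA ⊕ 0x3 = 0x9.
Blocks that differ from the original plaintext: P[1], P[2].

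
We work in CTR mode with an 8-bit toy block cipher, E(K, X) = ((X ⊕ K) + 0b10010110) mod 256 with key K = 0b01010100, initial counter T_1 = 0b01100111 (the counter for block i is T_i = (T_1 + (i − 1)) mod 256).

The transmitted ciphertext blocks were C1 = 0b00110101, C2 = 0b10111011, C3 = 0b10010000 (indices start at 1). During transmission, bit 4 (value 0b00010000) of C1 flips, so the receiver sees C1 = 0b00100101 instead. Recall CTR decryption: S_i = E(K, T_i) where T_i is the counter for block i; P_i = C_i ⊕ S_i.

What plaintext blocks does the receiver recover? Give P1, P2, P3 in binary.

P1 = 0b11101100, P2 = 0b01101001, P3 = 0b01000011

Only C1 changed, to 0b00100101. In CTR, a change in C_i flips the same bit in P_i only; the keystream is unaffected. Decrypting the received ciphertext:
P1: T = 0b01100111, S = E(K, T) = 0b11001001; 0b00100101 ⊕ 0b11001001 = 0b11101100.
P2: T = 0b01101000, S = E(K, T) = 0b11010010; 0b10111011 ⊕ 0b11010010 = 0b01101001.
P3: T = 0b01101001, S = E(K, T) = 0b11010011; 0b10010000 ⊕ 0b11010011 = 0b01000011.
Blocks that differ from the original plaintext: P1.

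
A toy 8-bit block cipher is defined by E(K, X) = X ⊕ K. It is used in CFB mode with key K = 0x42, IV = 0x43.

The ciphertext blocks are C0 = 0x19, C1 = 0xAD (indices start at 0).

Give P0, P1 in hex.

P0 = 0x18, P1 = 0xF6

CFB decryption: P_i = C_i ⊕ E(K, C_{i−1}), with C_{−1} = IV.
P0: E(K, 0x43) = 0x01; 0x19 ⊕ 0x01 = 0x18.
P1: E(K, 0x19) = 0x5B; 0xAD ⊕ 0x5B = 0xF6.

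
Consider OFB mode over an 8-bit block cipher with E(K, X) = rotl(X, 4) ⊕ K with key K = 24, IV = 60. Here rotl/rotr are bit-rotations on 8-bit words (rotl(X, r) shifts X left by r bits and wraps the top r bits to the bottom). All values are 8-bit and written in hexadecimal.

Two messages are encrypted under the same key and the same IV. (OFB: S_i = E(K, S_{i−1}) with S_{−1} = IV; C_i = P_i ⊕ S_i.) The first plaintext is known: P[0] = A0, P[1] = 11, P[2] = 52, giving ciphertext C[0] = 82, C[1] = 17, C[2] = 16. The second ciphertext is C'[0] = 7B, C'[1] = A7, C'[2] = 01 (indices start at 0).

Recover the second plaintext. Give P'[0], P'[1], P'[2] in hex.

In OFB with a reused IV, both messages share the same keystream S_i, so C_i ⊕ C'_i = P_i ⊕ P'_i and thus P'_i = P_i ⊕ C_i ⊕ C'_i.
P'[0]: A0 ⊕ 82 ⊕ 7B = 59.
P'[1]: 11 ⊕ 17 ⊕ A7 = A1.
P'[2]: 52 ⊕ 16 ⊕ 01 = 45.

P'[0] = 59, P'[1] = A1, P'[2] = 45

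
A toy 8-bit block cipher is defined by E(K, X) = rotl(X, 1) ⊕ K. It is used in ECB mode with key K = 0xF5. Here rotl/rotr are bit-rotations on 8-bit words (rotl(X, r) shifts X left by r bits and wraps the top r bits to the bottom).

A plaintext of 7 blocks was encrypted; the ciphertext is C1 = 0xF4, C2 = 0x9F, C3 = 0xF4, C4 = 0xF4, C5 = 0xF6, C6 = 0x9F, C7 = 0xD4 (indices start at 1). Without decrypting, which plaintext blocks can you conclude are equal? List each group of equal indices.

ECB encrypts each block independently with the same key, so equal ciphertext blocks imply equal plaintext blocks.
C1 = C3 = C4 = 0xF4, so P1 = P3 = P4.
C2 = C6 = 0x9F, so P2 = P6.

P1 = P3 = P4; P2 = P6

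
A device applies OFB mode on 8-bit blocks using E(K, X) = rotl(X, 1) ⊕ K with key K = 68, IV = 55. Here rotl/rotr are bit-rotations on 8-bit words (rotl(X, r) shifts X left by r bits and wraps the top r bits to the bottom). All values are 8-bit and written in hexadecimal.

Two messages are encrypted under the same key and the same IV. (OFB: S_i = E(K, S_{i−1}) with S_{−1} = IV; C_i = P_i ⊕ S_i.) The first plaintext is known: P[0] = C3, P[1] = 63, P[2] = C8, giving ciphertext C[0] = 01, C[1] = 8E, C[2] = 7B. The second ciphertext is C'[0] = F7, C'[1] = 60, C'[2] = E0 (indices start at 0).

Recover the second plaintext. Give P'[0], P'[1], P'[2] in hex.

In OFB with a reused IV, both messages share the same keystream S_i, so C_i ⊕ C'_i = P_i ⊕ P'_i and thus P'_i = P_i ⊕ C_i ⊕ C'_i.
P'[0]: C3 ⊕ 01 ⊕ F7 = 35.
P'[1]: 63 ⊕ 8E ⊕ 60 = 8D.
P'[2]: C8 ⊕ 7B ⊕ E0 = 53.

P'[0] = 35, P'[1] = 8D, P'[2] = 53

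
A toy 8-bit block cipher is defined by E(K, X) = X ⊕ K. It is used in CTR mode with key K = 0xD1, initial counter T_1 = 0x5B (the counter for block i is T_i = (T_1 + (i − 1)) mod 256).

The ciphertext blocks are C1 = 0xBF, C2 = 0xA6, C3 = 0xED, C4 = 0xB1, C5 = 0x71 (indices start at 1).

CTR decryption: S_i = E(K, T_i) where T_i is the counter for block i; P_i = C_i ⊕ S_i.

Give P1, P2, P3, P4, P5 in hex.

P1: T = 0x5B, S = E(K, T) = 0x8A; 0xBF ⊕ 0x8A = 0x35.
P2: T = 0x5C, S = E(K, T) = 0x8D; 0xA6 ⊕ 0x8D = 0x2B.
P3: T = 0x5D, S = E(K, T) = 0x8C; 0xED ⊕ 0x8C = 0x61.
P4: T = 0x5E, S = E(K, T) = 0x8F; 0xB1 ⊕ 0x8F = 0x3E.
P5: T = 0x5F, S = E(K, T) = 0x8E; 0x71 ⊕ 0x8E = 0xFF.

P1 = 0x35, P2 = 0x2B, P3 = 0x61, P4 = 0x3E, P5 = 0xFF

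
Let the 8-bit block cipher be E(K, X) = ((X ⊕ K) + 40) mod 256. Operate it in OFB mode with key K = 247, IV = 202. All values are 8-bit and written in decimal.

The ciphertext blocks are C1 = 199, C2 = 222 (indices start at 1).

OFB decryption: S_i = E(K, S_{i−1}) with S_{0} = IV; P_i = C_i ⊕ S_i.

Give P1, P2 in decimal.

P1 = 162, P2 = 100

P1: S = E(K, 202) = 101; 199 ⊕ 101 = 162.
P2: S = E(K, 101) = 186; 222 ⊕ 186 = 100.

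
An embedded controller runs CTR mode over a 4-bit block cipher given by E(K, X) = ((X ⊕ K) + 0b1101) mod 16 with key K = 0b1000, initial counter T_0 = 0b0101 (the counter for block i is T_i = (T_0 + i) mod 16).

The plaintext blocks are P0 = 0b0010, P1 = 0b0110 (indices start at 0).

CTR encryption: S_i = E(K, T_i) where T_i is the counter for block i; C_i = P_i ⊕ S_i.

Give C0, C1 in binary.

C0: T = 0b0101, S = E(K, T) = 0b1010; 0b0010 ⊕ 0b1010 = 0b1000.
C1: T = 0b0110, S = E(K, T) = 0b1011; 0b0110 ⊕ 0b1011 = 0b1101.

C0 = 0b1000, C1 = 0b1101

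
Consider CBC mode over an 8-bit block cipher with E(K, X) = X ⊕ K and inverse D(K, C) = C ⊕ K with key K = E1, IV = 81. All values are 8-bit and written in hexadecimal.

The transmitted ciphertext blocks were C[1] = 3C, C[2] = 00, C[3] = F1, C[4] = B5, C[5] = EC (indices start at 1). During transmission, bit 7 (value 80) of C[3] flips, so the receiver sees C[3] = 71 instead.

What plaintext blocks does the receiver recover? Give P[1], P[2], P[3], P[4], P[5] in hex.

P[1] = 5C, P[2] = DD, P[3] = 90, P[4] = 25, P[5] = B8

CBC decryption: P_i = D(K, C_i) ⊕ C_{i−1}, with C_{0} = IV.
Only C[3] changed, to 71. In CBC, a change in C_i garbles P_i and flips the same bit in P_{i+1}. Decrypting the received ciphertext:
P[1]: D(K, 3C) = DD; DD ⊕ 81 = 5C.
P[2]: D(K, 00) = E1; E1 ⊕ 3C = DD.
P[3]: D(K, 71) = 90; 90 ⊕ 00 = 90.
P[4]: D(K, B5) = 54; 54 ⊕ 71 = 25.
P[5]: D(K, EC) = 0D; 0D ⊕ B5 = B8.
Blocks that differ from the original plaintext: P[3], P[4].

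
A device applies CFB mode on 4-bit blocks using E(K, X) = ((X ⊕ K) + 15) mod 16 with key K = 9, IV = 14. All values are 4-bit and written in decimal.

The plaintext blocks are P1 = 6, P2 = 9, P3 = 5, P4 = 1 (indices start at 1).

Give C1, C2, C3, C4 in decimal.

C1 = 0, C2 = 1, C3 = 2, C4 = 11

CFB encryption: C_i = P_i ⊕ E(K, C_{i−1}), with C_{0} = IV.
C1: E(K, 14) = 6; 6 ⊕ 6 = 0.
C2: E(K, 0) = 8; 9 ⊕ 8 = 1.
C3: E(K, 1) = 7; 5 ⊕ 7 = 2.
C4: E(K, 2) = 10; 1 ⊕ 10 = 11.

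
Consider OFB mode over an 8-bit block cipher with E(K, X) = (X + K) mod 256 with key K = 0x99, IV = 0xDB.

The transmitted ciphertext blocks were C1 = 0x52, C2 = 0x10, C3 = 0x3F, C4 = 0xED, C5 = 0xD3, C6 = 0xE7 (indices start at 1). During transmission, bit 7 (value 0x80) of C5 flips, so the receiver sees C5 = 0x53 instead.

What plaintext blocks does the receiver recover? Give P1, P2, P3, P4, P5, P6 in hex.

OFB decryption: S_i = E(K, S_{i−1}) with S_{0} = IV; P_i = C_i ⊕ S_i.
Only C5 changed, to 0x53. In OFB, a change in C_i flips the same bit in P_i only; the keystream is unaffected. Decrypting the received ciphertext:
P1: S = E(K, 0xDB) = 0x74; 0x52 ⊕ 0x74 = 0x26.
P2: S = E(K, 0x74) = 0x0D; 0x10 ⊕ 0x0D = 0x1D.
P3: S = E(K, 0x0D) = 0xA6; 0x3F ⊕ 0xA6 = 0x99.
P4: S = E(K, 0xA6) = 0x3F; 0xED ⊕ 0x3F = 0xD2.
P5: S = E(K, 0x3F) = 0xD8; 0x53 ⊕ 0xD8 = 0x8B.
P6: S = E(K, 0xD8) = 0x71; 0xE7 ⊕ 0x71 = 0x96.
Blocks that differ from the original plaintext: P5.

P1 = 0x26, P2 = 0x1D, P3 = 0x99, P4 = 0xD2, P5 = 0x8B, P6 = 0x96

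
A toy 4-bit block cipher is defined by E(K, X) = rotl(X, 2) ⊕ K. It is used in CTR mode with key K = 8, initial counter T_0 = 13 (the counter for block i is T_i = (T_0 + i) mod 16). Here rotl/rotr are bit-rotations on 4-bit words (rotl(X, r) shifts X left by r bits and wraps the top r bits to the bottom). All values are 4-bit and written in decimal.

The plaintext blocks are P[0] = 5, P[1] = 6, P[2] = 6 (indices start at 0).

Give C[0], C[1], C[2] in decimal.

CTR encryption: S_i = E(K, T_i) where T_i is the counter for block i; C_i = P_i ⊕ S_i.
C[0]: T = 13, S = E(K, T) = 15; 5 ⊕ 15 = 10.
C[1]: T = 14, S = E(K, T) = 3; 6 ⊕ 3 = 5.
C[2]: T = 15, S = E(K, T) = 7; 6 ⊕ 7 = 1.

C[0] = 10, C[1] = 5, C[2] = 1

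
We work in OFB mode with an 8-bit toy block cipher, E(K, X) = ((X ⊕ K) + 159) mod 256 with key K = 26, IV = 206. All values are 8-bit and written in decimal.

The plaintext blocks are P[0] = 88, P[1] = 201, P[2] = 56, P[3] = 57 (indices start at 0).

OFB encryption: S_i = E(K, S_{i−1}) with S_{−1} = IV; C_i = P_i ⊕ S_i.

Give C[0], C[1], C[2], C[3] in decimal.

C[0]: S = E(K, 206) = 115; 88 ⊕ 115 = 43.
C[1]: S = E(K, 115) = 8; 201 ⊕ 8 = 193.
C[2]: S = E(K, 8) = 177; 56 ⊕ 177 = 137.
C[3]: S = E(K, 177) = 74; 57 ⊕ 74 = 115.

C[0] = 43, C[1] = 193, C[2] = 137, C[3] = 115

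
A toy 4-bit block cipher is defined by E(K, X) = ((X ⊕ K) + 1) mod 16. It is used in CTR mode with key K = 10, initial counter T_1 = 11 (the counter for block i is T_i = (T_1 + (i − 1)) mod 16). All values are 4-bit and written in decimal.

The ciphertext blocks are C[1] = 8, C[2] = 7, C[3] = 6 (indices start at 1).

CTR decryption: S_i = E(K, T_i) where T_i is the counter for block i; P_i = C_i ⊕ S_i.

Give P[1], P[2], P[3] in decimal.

P[1]: T = 11, S = E(K, T) = 2; 8 ⊕ 2 = 10.
P[2]: T = 12, S = E(K, T) = 7; 7 ⊕ 7 = 0.
P[3]: T = 13, S = E(K, T) = 8; 6 ⊕ 8 = 14.

P[1] = 10, P[2] = 0, P[3] = 14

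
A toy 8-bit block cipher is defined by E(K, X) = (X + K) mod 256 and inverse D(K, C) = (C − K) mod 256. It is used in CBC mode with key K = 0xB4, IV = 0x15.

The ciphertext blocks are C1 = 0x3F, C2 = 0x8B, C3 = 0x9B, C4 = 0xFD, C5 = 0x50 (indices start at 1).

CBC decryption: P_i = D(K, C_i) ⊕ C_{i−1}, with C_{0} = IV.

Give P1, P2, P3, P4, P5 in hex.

P1 = 0x9E, P2 = 0xE8, P3 = 0x6C, P4 = 0xD2, P5 = 0x61

P1: D(K, 0x3F) = 0x8B; 0x8B ⊕ 0x15 = 0x9E.
P2: D(K, 0x8B) = 0xD7; 0xD7 ⊕ 0x3F = 0xE8.
P3: D(K, 0x9B) = 0xE7; 0xE7 ⊕ 0x8B = 0x6C.
P4: D(K, 0xFD) = 0x49; 0x49 ⊕ 0x9B = 0xD2.
P5: D(K, 0x50) = 0x9C; 0x9C ⊕ 0xFD = 0x61.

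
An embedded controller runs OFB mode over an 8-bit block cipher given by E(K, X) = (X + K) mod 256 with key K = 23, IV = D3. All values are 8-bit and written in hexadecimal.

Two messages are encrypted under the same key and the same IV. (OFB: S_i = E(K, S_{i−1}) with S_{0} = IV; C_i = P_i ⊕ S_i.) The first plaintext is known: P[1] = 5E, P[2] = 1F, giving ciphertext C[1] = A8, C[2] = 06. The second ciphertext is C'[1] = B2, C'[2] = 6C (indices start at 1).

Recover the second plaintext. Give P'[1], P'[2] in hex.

P'[1] = 44, P'[2] = 75

In OFB with a reused IV, both messages share the same keystream S_i, so C_i ⊕ C'_i = P_i ⊕ P'_i and thus P'_i = P_i ⊕ C_i ⊕ C'_i.
P'[1]: 5E ⊕ A8 ⊕ B2 = 44.
P'[2]: 1F ⊕ 06 ⊕ 6C = 75.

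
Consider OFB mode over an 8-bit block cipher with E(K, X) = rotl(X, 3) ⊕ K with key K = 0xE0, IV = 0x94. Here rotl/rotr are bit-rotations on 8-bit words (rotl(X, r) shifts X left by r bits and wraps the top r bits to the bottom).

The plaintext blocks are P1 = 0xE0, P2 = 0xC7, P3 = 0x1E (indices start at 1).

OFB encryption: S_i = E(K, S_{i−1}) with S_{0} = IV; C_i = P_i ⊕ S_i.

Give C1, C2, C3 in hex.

C1 = 0xA4, C2 = 0x05, C3 = 0xE8

C1: S = E(K, 0x94) = 0x44; 0xE0 ⊕ 0x44 = 0xA4.
C2: S = E(K, 0x44) = 0xC2; 0xC7 ⊕ 0xC2 = 0x05.
C3: S = E(K, 0xC2) = 0xF6; 0x1E ⊕ 0xF6 = 0xE8.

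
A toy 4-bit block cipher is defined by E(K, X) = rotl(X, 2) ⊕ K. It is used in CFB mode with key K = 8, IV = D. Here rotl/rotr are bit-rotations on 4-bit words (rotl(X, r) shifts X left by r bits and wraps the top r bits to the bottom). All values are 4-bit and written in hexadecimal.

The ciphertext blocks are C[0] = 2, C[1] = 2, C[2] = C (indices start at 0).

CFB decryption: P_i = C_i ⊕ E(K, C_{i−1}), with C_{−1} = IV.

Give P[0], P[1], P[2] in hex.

P[0]: E(K, D) = F; 2 ⊕ F = D.
P[1]: E(K, 2) = 0; 2 ⊕ 0 = 2.
P[2]: E(K, 2) = 0; C ⊕ 0 = C.

P[0] = D, P[1] = 2, P[2] = C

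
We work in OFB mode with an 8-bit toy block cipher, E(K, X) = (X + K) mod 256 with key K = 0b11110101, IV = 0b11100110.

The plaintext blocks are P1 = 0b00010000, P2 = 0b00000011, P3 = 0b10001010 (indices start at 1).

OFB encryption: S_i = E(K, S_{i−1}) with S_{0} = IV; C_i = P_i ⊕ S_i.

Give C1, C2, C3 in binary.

C1 = 0b11001011, C2 = 0b11010011, C3 = 0b01001111

C1: S = E(K, 0b11100110) = 0b11011011; 0b00010000 ⊕ 0b11011011 = 0b11001011.
C2: S = E(K, 0b11011011) = 0b11010000; 0b00000011 ⊕ 0b11010000 = 0b11010011.
C3: S = E(K, 0b11010000) = 0b11000101; 0b10001010 ⊕ 0b11000101 = 0b01001111.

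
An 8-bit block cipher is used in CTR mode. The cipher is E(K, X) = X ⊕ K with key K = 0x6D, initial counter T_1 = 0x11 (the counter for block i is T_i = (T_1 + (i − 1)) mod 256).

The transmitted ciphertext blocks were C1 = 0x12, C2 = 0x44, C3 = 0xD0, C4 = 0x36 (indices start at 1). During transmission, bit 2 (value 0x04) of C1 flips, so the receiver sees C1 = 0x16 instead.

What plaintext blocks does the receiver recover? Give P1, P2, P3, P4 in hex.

CTR decryption: S_i = E(K, T_i) where T_i is the counter for block i; P_i = C_i ⊕ S_i.
Only C1 changed, to 0x16. In CTR, a change in C_i flips the same bit in P_i only; the keystream is unaffected. Decrypting the received ciphertext:
P1: T = 0x11, S = E(K, T) = 0x7C; 0x16 ⊕ 0x7C = 0x6A.
P2: T = 0x12, S = E(K, T) = 0x7F; 0x44 ⊕ 0x7F = 0x3B.
P3: T = 0x13, S = E(K, T) = 0x7E; 0xD0 ⊕ 0x7E = 0xAE.
P4: T = 0x14, S = E(K, T) = 0x79; 0x36 ⊕ 0x79 = 0x4F.
Blocks that differ from the original plaintext: P1.

P1 = 0x6A, P2 = 0x3B, P3 = 0xAE, P4 = 0x4F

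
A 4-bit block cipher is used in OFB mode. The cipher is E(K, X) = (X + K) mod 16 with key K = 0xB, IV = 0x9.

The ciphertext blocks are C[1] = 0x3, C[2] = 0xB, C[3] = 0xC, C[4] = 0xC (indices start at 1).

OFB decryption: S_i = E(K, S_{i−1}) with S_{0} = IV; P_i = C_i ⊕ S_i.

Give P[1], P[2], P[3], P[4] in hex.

P[1] = 0x7, P[2] = 0x4, P[3] = 0x6, P[4] = 0x9

P[1]: S = E(K, 0x9) = 0x4; 0x3 ⊕ 0x4 = 0x7.
P[2]: S = E(K, 0x4) = 0xF; 0xB ⊕ 0xF = 0x4.
P[3]: S = E(K, 0xF) = 0xA; 0xC ⊕ 0xA = 0x6.
P[4]: S = E(K, 0xA) = 0x5; 0xC ⊕ 0x5 = 0x9.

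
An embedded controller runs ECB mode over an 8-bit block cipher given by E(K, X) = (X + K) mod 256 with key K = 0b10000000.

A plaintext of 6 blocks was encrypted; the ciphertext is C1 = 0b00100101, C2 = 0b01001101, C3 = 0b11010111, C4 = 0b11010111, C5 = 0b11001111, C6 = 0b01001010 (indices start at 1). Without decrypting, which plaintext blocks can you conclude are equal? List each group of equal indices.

ECB encrypts each block independently with the same key, so equal ciphertext blocks imply equal plaintext blocks.
C3 = C4 = 0b11010111, so P3 = P4.

P3 = P4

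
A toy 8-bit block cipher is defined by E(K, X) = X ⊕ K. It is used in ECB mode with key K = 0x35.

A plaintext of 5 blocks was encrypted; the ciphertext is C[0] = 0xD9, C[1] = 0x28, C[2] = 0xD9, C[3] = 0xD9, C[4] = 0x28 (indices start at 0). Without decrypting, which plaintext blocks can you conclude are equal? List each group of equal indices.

ECB encrypts each block independently with the same key, so equal ciphertext blocks imply equal plaintext blocks.
C[0] = C[2] = C[3] = 0xD9, so P[0] = P[2] = P[3].
C[1] = C[4] = 0x28, so P[1] = P[4].

P[0] = P[2] = P[3]; P[1] = P[4]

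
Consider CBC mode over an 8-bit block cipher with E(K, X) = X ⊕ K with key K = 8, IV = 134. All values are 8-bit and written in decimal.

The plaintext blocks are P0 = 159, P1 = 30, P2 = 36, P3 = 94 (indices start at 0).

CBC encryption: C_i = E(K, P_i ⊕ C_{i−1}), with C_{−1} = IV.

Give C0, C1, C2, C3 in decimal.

C0: P0 ⊕ 134 = 25; E(K, 25) = 17.
C1: P1 ⊕ 17 = 15; E(K, 15) = 7.
C2: P2 ⊕ 7 = 35; E(K, 35) = 43.
C3: P3 ⊕ 43 = 117; E(K, 117) = 125.

C0 = 17, C1 = 7, C2 = 43, C3 = 125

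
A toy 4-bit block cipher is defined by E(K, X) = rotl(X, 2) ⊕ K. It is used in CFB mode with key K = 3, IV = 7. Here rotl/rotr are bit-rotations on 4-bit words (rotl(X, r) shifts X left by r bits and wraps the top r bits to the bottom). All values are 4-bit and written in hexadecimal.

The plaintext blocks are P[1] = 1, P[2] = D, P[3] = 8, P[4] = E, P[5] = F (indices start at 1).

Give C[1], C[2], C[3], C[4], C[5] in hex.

C[1] = F, C[2] = 1, C[3] = F, C[4] = 2, C[5] = 4

CFB encryption: C_i = P_i ⊕ E(K, C_{i−1}), with C_{0} = IV.
C[1]: E(K, 7) = E; 1 ⊕ E = F.
C[2]: E(K, F) = C; D ⊕ C = 1.
C[3]: E(K, 1) = 7; 8 ⊕ 7 = F.
C[4]: E(K, F) = C; E ⊕ C = 2.
C[5]: E(K, 2) = B; F ⊕ B = 4.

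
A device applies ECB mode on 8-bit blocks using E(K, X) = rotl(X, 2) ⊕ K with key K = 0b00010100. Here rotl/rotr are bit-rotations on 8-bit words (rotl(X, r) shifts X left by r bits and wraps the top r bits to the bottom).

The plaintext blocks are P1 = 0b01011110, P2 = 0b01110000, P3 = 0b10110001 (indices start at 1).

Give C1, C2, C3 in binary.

C1 = 0b01101101, C2 = 0b11010101, C3 = 0b11010010

ECB encryption: C_i = E(K, P_i).
C1: E(K, 0b01011110) = 0b01101101.
C2: E(K, 0b01110000) = 0b11010101.
C3: E(K, 0b10110001) = 0b11010010.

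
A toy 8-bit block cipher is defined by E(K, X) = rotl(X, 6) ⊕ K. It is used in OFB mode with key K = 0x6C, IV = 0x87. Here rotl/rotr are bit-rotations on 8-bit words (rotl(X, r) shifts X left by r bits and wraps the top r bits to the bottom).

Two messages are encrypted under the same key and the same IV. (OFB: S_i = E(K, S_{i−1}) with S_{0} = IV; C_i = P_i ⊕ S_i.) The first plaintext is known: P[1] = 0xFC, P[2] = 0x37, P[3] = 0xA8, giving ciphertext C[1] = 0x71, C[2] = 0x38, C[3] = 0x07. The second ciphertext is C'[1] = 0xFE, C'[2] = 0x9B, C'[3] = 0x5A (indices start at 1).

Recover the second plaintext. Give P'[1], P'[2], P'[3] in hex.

In OFB with a reused IV, both messages share the same keystream S_i, so C_i ⊕ C'_i = P_i ⊕ P'_i and thus P'_i = P_i ⊕ C_i ⊕ C'_i.
P'[1]: 0xFC ⊕ 0x71 ⊕ 0xFE = 0x73.
P'[2]: 0x37 ⊕ 0x38 ⊕ 0x9B = 0x94.
P'[3]: 0xA8 ⊕ 0x07 ⊕ 0x5A = 0xF5.

P'[1] = 0x73, P'[2] = 0x94, P'[3] = 0xF5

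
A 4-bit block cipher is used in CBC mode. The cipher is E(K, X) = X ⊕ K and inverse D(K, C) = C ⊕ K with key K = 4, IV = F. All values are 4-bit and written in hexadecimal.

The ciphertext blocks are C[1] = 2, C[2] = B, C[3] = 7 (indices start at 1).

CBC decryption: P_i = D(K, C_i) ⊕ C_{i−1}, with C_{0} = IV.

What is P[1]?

P[1] = 9

P[1]: D(K, 2) = 6; 6 ⊕ F = 9.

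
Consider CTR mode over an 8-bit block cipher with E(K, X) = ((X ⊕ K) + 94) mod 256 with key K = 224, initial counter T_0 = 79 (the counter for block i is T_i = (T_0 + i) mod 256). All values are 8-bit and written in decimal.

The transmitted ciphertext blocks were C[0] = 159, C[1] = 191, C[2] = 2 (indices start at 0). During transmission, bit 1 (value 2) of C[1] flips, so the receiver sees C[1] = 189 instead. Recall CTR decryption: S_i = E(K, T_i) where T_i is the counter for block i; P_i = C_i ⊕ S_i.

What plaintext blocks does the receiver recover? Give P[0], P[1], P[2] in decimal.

Only C[1] changed, to 189. In CTR, a change in C_i flips the same bit in P_i only; the keystream is unaffected. Decrypting the received ciphertext:
P[0]: T = 79, S = E(K, T) = 13; 159 ⊕ 13 = 146.
P[1]: T = 80, S = E(K, T) = 14; 189 ⊕ 14 = 179.
P[2]: T = 81, S = E(K, T) = 15; 2 ⊕ 15 = 13.
Blocks that differ from the original plaintext: P[1].

P[0] = 146, P[1] = 179, P[2] = 13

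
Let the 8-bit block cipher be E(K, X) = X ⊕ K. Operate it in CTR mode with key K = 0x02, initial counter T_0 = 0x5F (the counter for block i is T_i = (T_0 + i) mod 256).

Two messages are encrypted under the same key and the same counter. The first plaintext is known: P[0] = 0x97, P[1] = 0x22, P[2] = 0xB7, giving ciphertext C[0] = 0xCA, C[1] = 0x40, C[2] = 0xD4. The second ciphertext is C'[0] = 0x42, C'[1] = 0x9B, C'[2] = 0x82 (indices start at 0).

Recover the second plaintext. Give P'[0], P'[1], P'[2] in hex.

P'[0] = 0x1F, P'[1] = 0xF9, P'[2] = 0xE1

In CTR with a reused counter, both messages share the same keystream S_i, so C_i ⊕ C'_i = P_i ⊕ P'_i and thus P'_i = P_i ⊕ C_i ⊕ C'_i.
P'[0]: 0x97 ⊕ 0xCA ⊕ 0x42 = 0x1F.
P'[1]: 0x22 ⊕ 0x40 ⊕ 0x9B = 0xF9.
P'[2]: 0xB7 ⊕ 0xD4 ⊕ 0x82 = 0xE1.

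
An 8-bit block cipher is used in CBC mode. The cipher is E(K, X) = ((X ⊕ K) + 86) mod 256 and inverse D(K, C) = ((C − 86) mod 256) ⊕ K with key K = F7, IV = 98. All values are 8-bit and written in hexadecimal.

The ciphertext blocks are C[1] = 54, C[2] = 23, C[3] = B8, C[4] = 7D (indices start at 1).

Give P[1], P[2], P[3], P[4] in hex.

CBC decryption: P_i = D(K, C_i) ⊕ C_{i−1}, with C_{0} = IV.
P[1]: D(K, 54) = 39; 39 ⊕ 98 = A1.
P[2]: D(K, 23) = 6A; 6A ⊕ 54 = 3E.
P[3]: D(K, B8) = C5; C5 ⊕ 23 = E6.
P[4]: D(K, 7D) = 00; 00 ⊕ B8 = B8.

P[1] = A1, P[2] = 3E, P[3] = E6, P[4] = B8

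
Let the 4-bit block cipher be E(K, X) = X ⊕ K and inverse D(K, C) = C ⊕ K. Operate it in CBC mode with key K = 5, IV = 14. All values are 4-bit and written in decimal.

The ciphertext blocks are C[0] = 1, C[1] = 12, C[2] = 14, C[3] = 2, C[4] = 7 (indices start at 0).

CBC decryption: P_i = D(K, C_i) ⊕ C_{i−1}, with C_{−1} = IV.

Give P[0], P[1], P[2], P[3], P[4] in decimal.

P[0]: D(K, 1) = 4; 4 ⊕ 14 = 10.
P[1]: D(K, 12) = 9; 9 ⊕ 1 = 8.
P[2]: D(K, 14) = 11; 11 ⊕ 12 = 7.
P[3]: D(K, 2) = 7; 7 ⊕ 14 = 9.
P[4]: D(K, 7) = 2; 2 ⊕ 2 = 0.

P[0] = 10, P[1] = 8, P[2] = 7, P[3] = 9, P[4] = 0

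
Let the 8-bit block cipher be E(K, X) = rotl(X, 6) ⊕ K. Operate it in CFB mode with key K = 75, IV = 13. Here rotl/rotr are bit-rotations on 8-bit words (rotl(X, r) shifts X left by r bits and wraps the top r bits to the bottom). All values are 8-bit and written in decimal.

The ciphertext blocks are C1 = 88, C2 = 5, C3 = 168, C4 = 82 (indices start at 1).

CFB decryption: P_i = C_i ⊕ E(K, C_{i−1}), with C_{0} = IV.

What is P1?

P1: E(K, 13) = 8; 88 ⊕ 8 = 80.

P1 = 80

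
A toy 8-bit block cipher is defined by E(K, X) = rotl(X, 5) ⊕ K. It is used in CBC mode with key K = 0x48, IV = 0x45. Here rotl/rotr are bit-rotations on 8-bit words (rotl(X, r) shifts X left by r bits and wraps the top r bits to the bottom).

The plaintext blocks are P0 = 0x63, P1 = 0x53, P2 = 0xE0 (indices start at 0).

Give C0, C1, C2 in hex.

CBC encryption: C_i = E(K, P_i ⊕ C_{i−1}), with C_{−1} = IV.
C0: P0 ⊕ 0x45 = 0x26; E(K, 0x26) = 0x8C.
C1: P1 ⊕ 0x8C = 0xDF; E(K, 0xDF) = 0xB3.
C2: P2 ⊕ 0xB3 = 0x53; E(K, 0x53) = 0x22.

C0 = 0x8C, C1 = 0xB3, C2 = 0x22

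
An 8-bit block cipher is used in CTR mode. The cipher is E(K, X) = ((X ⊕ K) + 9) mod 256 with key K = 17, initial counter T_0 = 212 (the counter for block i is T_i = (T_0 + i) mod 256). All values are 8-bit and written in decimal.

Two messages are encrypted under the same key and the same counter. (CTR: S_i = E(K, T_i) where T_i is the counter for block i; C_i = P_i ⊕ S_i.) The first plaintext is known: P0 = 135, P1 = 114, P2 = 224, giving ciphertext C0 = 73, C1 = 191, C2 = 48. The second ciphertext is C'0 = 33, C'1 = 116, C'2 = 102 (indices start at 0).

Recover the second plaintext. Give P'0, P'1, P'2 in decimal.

P'0 = 239, P'1 = 185, P'2 = 182

In CTR with a reused counter, both messages share the same keystream S_i, so C_i ⊕ C'_i = P_i ⊕ P'_i and thus P'_i = P_i ⊕ C_i ⊕ C'_i.
P'0: 135 ⊕ 73 ⊕ 33 = 239.
P'1: 114 ⊕ 191 ⊕ 116 = 185.
P'2: 224 ⊕ 48 ⊕ 102 = 182.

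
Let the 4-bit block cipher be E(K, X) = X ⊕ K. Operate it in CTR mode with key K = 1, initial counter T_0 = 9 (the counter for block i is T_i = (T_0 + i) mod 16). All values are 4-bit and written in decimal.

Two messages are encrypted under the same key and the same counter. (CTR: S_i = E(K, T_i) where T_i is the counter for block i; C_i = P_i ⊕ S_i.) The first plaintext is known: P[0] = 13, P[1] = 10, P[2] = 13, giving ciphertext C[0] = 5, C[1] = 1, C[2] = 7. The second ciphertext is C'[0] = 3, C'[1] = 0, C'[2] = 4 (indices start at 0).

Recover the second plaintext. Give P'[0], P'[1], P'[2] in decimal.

In CTR with a reused counter, both messages share the same keystream S_i, so C_i ⊕ C'_i = P_i ⊕ P'_i and thus P'_i = P_i ⊕ C_i ⊕ C'_i.
P'[0]: 13 ⊕ 5 ⊕ 3 = 11.
P'[1]: 10 ⊕ 1 ⊕ 0 = 11.
P'[2]: 13 ⊕ 7 ⊕ 4 = 14.

P'[0] = 11, P'[1] = 11, P'[2] = 14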